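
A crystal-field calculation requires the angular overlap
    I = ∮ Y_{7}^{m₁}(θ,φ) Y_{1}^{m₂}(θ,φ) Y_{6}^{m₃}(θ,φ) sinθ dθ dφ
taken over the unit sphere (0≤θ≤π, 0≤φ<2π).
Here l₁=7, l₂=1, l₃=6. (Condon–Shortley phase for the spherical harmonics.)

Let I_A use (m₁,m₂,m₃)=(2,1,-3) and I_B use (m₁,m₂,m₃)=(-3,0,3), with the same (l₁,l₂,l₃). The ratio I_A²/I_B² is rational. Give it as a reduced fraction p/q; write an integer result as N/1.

1/4

l's match ⇒ only the (l;m) 3-j factors differ between A and B.
A: triangle coeff Δ(7,1,6) = 1/1365; Σ_t [2,2]: t=2:+1/4354560 = 1/4354560; (3j)²=2/273 [(7 1 6; 2 1 -3)], sign=-1
B: triangle coeff Δ(7,1,6) = 1/1365; Σ_t [1,1]: t=1:−1/2177280 = -1/2177280; (3j)²=8/273 [(7 1 6; -3 0 3)], sign=+1
I_A²/I_B² = (2/273)/(8/273) = 1/4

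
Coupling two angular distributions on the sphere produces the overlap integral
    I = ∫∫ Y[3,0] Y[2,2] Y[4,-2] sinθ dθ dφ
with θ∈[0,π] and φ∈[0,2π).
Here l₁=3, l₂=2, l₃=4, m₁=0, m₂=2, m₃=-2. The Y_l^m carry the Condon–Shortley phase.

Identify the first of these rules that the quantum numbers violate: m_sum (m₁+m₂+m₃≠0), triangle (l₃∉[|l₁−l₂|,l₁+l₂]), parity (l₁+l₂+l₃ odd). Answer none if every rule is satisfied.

parity

m₁+m₂+m₃ = 0 + 2 − 2 = 0  ✓
triangle: |3−2|=1 ≤ l₃=4 ≤ 3+2=5  ✓
parity: l₁+l₂+l₃ = 9 is odd  ✗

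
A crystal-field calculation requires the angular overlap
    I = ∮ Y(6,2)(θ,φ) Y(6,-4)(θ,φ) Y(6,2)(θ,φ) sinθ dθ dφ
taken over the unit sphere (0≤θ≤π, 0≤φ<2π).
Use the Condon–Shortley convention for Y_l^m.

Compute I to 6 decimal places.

0.128534

Rules hold: Σm=0, L=18 even, 0≤6≤12.
N = 13·13·13 = 2197
Δ = 6!·6!·6!/19! = 1/325909584
Racah Σ t=0..6: t=0:+1/373248000 t=1:−1/1728000 t=2:+1/110592 t=3:−1/46656 t=4:+1/110592 t=5:−1/1728000 t=6:+1/373248000 = -7/1555200
⇒ 3j(6 6 6; 0 0 0)² = 400/46189, sgn -1
Racah Σ t=0..2: t=0:+1/1658880 t=1:−1/518400 t=2:+1/1658880 = -1/1382400
⇒ 3j(6 6 6; 2 -4 2)² = 504/46189, sgn -1
4πI² = N·(3j₀)²·(3jₘ)² = 2620800/12623809
I = +1·√(0.207608/4π) = 0.12853364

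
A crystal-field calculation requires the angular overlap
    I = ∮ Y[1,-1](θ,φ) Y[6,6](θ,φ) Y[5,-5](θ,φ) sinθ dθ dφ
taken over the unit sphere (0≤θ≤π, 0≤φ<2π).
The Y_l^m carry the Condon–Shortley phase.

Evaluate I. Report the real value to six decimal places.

0.331940

Rules hold: Σm=0, L=12 even, 5≤5≤7.
N = 3·13·11 = 429
Δ = 2!·0!·10!/13! = 1/858
Racah Σ t=1..1: t=1:−1/14400 = -1/14400
⇒ 3j(1 6 5; 0 0 0)² = 6/143, sgn +1
Racah Σ t=2..2: t=2:+1/7257600 = 1/7257600
⇒ 3j(1 6 5; -1 6 -5)² = 1/13, sgn +1
4πI² = N·(3j₀)²·(3jₘ)² = 18/13
I = +1·√(1.38462/4π) = 0.33194004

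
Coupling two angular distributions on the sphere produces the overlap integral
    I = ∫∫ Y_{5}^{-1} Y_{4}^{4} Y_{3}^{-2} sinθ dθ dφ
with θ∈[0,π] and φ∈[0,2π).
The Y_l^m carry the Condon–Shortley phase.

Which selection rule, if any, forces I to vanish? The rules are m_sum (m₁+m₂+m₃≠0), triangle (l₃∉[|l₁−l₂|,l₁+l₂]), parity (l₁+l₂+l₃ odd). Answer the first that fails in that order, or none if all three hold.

m_sum

m₁+m₂+m₃ = -1 + 4 − 2 = 1  ✗
triangle: |5−4|=1 ≤ l₃=3 ≤ 5+4=9
parity: l₁+l₂+l₃ = 12 is even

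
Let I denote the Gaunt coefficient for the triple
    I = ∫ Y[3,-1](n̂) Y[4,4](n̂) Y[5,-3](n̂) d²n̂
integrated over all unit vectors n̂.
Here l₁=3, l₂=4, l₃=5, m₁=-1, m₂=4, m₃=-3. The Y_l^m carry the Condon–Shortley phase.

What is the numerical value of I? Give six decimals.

m-sum 0 ✓  L=12 even ✓  1≤5≤7 ✓
Π(2lᵢ+1) = 7×9×11 = 693
triangle coeff Δ(3,4,5) = 1/180180
Σ_t [0,2]: t=0:+1/576 t=1:−1/144 t=2:+1/576 = -1/288
(3j)²=20/1001 [(3 4 5; 0 0 0)], sign=+1
Σ_t [2,2]: t=2:+1/5760 = 1/5760
(3j)²=56/2145 [(3 4 5; -1 4 -3)], sign=+1
⇒ 4πI² = 672/1859
I = (+1)√(672/1859/(4π)) = 0.16960553

0.169606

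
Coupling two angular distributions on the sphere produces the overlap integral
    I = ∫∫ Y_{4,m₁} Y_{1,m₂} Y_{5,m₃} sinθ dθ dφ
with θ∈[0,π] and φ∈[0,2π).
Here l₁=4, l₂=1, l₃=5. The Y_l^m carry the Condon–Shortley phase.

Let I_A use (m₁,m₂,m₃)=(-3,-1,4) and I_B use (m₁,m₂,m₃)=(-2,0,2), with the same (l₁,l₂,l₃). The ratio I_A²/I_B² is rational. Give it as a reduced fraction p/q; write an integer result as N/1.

12/7

Same 4,1,5: normalisation and zero-m 3j drop out of the ratio.
A: Δ: 0! 8! 2! / 11! → 1/495; sum: t=0:+1/10080 = 1/10080; 3j²(4 1 5; -3 -1 4) = Δ·Π!·Σ² = 4/55  (sign -1)
B: Δ: 0! 8! 2! / 11! → 1/495; sum: t=0:+1/1440 = 1/1440; 3j²(4 1 5; -2 0 2) = Δ·Π!·Σ² = 7/165  (sign -1)
I_A²/I_B² = (4/55)/(7/165) = 12/7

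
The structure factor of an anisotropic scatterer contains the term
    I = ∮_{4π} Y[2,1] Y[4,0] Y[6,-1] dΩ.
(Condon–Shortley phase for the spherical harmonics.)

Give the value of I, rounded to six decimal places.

-0.210395

Checks pass: Σm=0; 12 even; l₃=6∈[2,6].
(2·2+1)(2·4+1)(2·6+1) = 585
Δ: 0! 4! 8! / 13! → 1/6435
sum: t=0:+1/2304 = 1/2304
3j²(2 4 6; 0 0 0) = Δ·Π!·Σ² = 5/143  (sign +1)
sum: t=0:+1/3456 = 1/3456
3j²(2 4 6; 1 0 -1) = Δ·Π!·Σ² = 35/1287  (sign -1)
combine: 4πI² = 585·5/143·35/1287 = 875/1573
take √, sign -1: I = -0.21039467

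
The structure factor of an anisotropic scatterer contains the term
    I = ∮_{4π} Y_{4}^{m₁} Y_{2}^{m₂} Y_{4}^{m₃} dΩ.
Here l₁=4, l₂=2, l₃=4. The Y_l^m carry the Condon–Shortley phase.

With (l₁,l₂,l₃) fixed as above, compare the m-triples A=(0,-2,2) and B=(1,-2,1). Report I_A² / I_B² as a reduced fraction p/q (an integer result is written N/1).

9/10

Shared (l₁,l₂,l₃)=(4,2,4): N and (l;000)² cancel in I_A²/I_B².
A: Δ = 2!·6!·2!/11! = 1/13860; Racah Σ t=0..0: t=0:+1/192 = 1/192; ⇒ 3j(4 2 4; 0 -2 2)² = 3/77, sgn +1
B: Δ = 2!·6!·2!/11! = 1/13860; Racah Σ t=0..0: t=0:+1/144 = 1/144; ⇒ 3j(4 2 4; 1 -2 1)² = 10/231, sgn -1
I_A²/I_B² = (3/77)/(10/231) = 9/10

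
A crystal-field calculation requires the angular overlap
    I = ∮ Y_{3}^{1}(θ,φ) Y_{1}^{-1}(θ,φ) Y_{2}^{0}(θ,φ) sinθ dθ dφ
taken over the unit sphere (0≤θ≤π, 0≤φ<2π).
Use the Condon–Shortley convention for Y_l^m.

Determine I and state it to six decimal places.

Rules hold: Σm=0, L=6 even, 2≤2≤4.
N = 7·3·5 = 105
Δ = 2!·4!·0!/7! = 1/105
Racah Σ t=1..1: t=1:−1/4 = -1/4
⇒ 3j(3 1 2; 0 0 0)² = 3/35, sgn -1
Racah Σ t=0..0: t=0:+1/8 = 1/8
⇒ 3j(3 1 2; 1 -1 0)² = 2/35, sgn +1
4πI² = N·(3j₀)²·(3jₘ)² = 18/35
I = -1·√(0.514286/4π) = -0.20230066

-0.202301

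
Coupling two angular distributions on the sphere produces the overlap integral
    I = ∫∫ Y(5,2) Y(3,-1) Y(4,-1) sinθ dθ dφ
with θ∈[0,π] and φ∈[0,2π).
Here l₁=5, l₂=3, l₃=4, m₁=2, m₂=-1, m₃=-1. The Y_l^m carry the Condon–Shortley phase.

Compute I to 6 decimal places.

0.148044

m-sum 0 ✓  L=12 even ✓  2≤4≤8 ✓
Π(2lᵢ+1) = 11×7×9 = 693
triangle coeff Δ(5,3,4) = 1/180180
Σ_t [1,3]: t=1:−1/576 t=2:+1/144 t=3:−1/576 = 1/288
(3j)²=20/1001 [(5 3 4; 0 0 0)], sign=+1
Σ_t [0,2]: t=0:+1/1728 t=1:−1/288 t=2:+1/960 = -1/540
(3j)²=128/6435 [(5 3 4; 2 -1 -1)], sign=+1
⇒ 4πI² = 512/1859
I = (+1)√(512/1859/(4π)) = 0.14804384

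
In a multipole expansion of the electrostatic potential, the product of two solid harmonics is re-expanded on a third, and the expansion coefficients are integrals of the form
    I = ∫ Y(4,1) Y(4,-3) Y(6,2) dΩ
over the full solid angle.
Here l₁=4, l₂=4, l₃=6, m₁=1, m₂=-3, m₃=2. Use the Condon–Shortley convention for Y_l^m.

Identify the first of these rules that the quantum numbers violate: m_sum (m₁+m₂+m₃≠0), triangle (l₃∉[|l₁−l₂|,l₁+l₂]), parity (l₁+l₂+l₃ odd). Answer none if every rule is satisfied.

none

Σmᵢ = 0  ✓
l₃∈[|l₁−l₂|,l₁+l₂]=[0,8], have l₃=6  ✓
Σlᵢ = 14 ⇒ even  ✓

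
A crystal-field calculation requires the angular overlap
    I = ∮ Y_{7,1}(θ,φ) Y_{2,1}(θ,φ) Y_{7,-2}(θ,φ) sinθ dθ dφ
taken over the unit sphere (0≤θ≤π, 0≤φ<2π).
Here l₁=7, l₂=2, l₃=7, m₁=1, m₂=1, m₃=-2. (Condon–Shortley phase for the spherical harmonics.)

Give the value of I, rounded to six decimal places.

m-sum 0 ✓  L=16 even ✓  5≤7≤9 ✓
Π(2lᵢ+1) = 15×5×15 = 1125
triangle coeff Δ(7,2,7) = 1/185640
Σ_t [0,2]: t=0:+1/2419200 t=1:−1/518400 t=2:+1/2419200 = -1/907200
(3j)²=56/3315 [(7 2 7; 0 0 0)], sign=+1
Σ_t [1,2]: t=1:−1/1209600 t=2:+1/1935360 = -1/3225600
(3j)²=243/61880 [(7 2 7; 1 1 -2)], sign=+1
⇒ 4πI² = 3645/48841
I = (+1)√(3645/48841/(4π)) = 0.07706400

0.077064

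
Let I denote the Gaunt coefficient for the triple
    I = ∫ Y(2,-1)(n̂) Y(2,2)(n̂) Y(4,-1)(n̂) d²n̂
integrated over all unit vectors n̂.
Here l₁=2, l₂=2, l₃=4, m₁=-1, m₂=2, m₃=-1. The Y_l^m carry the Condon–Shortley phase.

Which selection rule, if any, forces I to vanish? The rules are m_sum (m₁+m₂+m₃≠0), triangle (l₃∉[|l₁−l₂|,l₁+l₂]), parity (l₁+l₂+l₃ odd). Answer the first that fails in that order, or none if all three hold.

none

m₁+m₂+m₃ = -1 + 2 − 1 = 0  ✓
triangle: |2−2|=0 ≤ l₃=4 ≤ 2+2=4  ✓
parity: l₁+l₂+l₃ = 8 is even  ✓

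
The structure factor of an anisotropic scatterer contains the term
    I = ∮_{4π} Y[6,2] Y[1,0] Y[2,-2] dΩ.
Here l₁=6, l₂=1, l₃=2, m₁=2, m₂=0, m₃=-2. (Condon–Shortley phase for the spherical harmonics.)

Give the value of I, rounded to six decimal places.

|6−1|≤2≤6+1 violated ⇒ I = 0

0.000000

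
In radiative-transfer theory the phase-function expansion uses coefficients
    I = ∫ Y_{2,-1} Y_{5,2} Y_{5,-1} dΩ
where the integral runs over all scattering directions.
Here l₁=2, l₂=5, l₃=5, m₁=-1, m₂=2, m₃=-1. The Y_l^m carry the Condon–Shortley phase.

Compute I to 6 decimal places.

0.104819

Checks pass: Σm=0; 12 even; l₃=5∈[3,7].
(2·2+1)(2·5+1)(2·5+1) = 605
Δ: 2! 2! 8! / 13! → 1/38610
sum: t=0:+1/2880 t=1:−1/576 t=2:+1/2880 = -1/960
3j²(2 5 5; 0 0 0) = Δ·Π!·Σ² = 10/429  (sign +1)
sum: t=1:−1/2880 t=2:+1/1440 = 1/2880
3j²(2 5 5; -1 2 -1) = Δ·Π!·Σ² = 7/715  (sign +1)
combine: 4πI² = 605·10/429·7/715 = 70/507
take √, sign +1: I = 0.10481902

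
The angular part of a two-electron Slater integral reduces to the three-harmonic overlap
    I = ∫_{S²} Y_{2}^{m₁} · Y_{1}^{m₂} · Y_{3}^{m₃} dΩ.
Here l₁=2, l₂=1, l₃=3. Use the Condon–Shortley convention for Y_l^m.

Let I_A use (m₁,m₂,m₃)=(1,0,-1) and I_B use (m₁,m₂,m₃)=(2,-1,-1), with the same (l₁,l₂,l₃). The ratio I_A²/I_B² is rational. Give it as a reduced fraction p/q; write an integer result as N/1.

8/1

Shared (l₁,l₂,l₃)=(2,1,3): N and (l;000)² cancel in I_A²/I_B².
A: Δ = 0!·4!·2!/7! = 1/105; Racah Σ t=0..0: t=0:+1/6 = 1/6; ⇒ 3j(2 1 3; 1 0 -1)² = 8/105, sgn +1
B: Δ = 0!·4!·2!/7! = 1/105; Racah Σ t=0..0: t=0:+1/48 = 1/48; ⇒ 3j(2 1 3; 2 -1 -1)² = 1/105, sgn +1
I_A²/I_B² = (8/105)/(1/105) = 8/1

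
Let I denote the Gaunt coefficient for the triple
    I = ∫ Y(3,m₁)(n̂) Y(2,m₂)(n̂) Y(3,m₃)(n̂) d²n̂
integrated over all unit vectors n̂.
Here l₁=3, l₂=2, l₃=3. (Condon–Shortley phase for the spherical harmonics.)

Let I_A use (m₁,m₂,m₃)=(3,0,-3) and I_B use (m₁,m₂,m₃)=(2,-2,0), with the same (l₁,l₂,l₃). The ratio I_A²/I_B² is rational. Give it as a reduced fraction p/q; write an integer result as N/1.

Shared (l₁,l₂,l₃)=(3,2,3): N and (l;000)² cancel in I_A²/I_B².
A: Δ = 2!·4!·2!/9! = 1/3780; Racah Σ t=0..0: t=0:+1/96 = 1/96; ⇒ 3j(3 2 3; 3 0 -3)² = 5/84, sgn +1
B: Δ = 2!·4!·2!/9! = 1/3780; Racah Σ t=0..0: t=0:+1/24 = 1/24; ⇒ 3j(3 2 3; 2 -2 0)² = 1/21, sgn -1
I_A²/I_B² = (5/84)/(1/21) = 5/4

5/4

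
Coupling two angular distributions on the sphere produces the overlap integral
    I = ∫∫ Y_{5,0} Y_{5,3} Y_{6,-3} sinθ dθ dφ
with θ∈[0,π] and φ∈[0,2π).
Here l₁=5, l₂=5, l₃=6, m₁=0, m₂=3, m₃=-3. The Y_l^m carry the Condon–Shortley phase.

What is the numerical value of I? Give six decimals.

0.132857

m-sum 0 ✓  L=16 even ✓  0≤6≤10 ✓
Π(2lᵢ+1) = 11×11×13 = 1573
triangle coeff Δ(5,5,6) = 1/28588560
Σ_t [0,4]: t=0:+1/345600 t=1:−1/13824 t=2:+1/5184 t=3:−1/13824 t=4:+1/345600 = 7/129600
(3j)²=80/7293 [(5 5 6; 0 0 0)], sign=+1
Σ_t [2,4]: t=2:+1/103680 t=3:−1/34560 t=4:+1/138240 = -1/82944
(3j)²=125/9724 [(5 5 6; 0 3 -3)], sign=+1
⇒ 4πI² = 2500/11271
I = (+1)√(2500/11271/(4π)) = 0.13285682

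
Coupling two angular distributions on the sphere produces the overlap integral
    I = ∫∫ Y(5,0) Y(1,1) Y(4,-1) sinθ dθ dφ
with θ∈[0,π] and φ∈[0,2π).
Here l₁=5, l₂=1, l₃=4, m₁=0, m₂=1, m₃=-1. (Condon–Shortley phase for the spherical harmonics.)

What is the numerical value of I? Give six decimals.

0.155288

m-sum 0 ✓  L=10 even ✓  4≤4≤6 ✓
Π(2lᵢ+1) = 11×3×9 = 297
triangle coeff Δ(5,1,4) = 1/495
Σ_t [1,1]: t=1:−1/576 = -1/576
(3j)²=5/99 [(5 1 4; 0 0 0)], sign=-1
Σ_t [2,2]: t=2:+1/1440 = 1/1440
(3j)²=2/99 [(5 1 4; 0 1 -1)], sign=-1
⇒ 4πI² = 10/33
I = (+1)√(10/33/(4π)) = 0.15528807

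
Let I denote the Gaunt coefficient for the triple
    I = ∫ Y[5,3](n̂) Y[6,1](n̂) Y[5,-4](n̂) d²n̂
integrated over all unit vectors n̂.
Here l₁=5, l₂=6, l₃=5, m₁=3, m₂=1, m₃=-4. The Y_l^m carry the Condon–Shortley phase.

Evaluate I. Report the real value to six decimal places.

-0.154663

Rules hold: Σm=0, L=16 even, 1≤5≤11.
N = 11·13·11 = 1573
Δ = 6!·4!·6!/17! = 1/28588560
Racah Σ t=1..5: t=1:−1/345600 t=2:+1/13824 t=3:−1/5184 t=4:+1/13824 t=5:−1/345600 = -7/129600
⇒ 3j(5 6 5; 0 0 0)² = 80/7293, sgn +1
Racah Σ t=1..2: t=1:−1/518400 t=2:+1/138240 = 11/2073600
⇒ 3j(5 6 5; 3 1 -4)² = 77/4420, sgn -1
4πI² = N·(3j₀)²·(3jₘ)² = 3388/11271
I = -1·√(0.300594/4π) = -0.15466268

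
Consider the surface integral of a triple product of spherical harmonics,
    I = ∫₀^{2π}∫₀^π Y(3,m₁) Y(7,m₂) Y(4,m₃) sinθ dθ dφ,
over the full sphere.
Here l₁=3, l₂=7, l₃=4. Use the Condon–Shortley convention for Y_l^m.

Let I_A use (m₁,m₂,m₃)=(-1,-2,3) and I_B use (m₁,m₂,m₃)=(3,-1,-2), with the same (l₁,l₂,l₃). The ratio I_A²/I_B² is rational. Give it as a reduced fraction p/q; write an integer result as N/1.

Same 3,7,4: normalisation and zero-m 3j drop out of the ratio.
A: Δ: 6! 0! 8! / 15! → 1/45045; sum: t=4:+1/241920 = 1/241920; 3j²(3 7 4; -1 -2 3) = Δ·Π!·Σ² = 4/1001  (sign -1)
B: Δ: 6! 0! 8! / 15! → 1/45045; sum: t=0:+1/1036800 = 1/1036800; 3j²(3 7 4; 3 -1 -2) = Δ·Π!·Σ² = 4/6435  (sign +1)
I_A²/I_B² = (4/1001)/(4/6435) = 45/7

45/7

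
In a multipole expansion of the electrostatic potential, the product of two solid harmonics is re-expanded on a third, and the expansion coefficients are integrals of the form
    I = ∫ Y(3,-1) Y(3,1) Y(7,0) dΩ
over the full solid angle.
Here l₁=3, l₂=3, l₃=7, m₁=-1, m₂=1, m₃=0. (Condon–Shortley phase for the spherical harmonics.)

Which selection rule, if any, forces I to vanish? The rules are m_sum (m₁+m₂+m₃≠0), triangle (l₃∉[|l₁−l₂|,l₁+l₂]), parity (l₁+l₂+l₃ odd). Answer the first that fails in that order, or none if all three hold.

triangle

azimuthal sum: -1 + 1 + 0 = 0  ✓
0 ≤ 7 ≤ 6 (triangle on l)  ✗
L = 3 + 3 + 7 = 13 (odd)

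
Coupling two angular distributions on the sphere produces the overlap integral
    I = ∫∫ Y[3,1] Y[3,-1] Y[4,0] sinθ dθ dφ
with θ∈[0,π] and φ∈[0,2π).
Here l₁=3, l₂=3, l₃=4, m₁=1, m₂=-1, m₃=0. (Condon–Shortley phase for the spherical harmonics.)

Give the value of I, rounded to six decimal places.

m-sum 0 ✓  L=10 even ✓  0≤4≤6 ✓
Π(2lᵢ+1) = 7×7×9 = 441
triangle coeff Δ(3,3,4) = 1/34650
Σ_t [0,2]: t=0:+1/72 t=1:−1/16 t=2:+1/72 = -5/144
(3j)²=2/77 [(3 3 4; 0 0 0)], sign=-1
Σ_t [0,2]: t=0:+1/32 t=1:−1/36 t=2:+1/1152 = 5/1152
(3j)²=1/1386 [(3 3 4; 1 -1 0)], sign=+1
⇒ 4πI² = 1/121
I = (-1)√(1/121/(4π)) = -0.02564498

-0.025645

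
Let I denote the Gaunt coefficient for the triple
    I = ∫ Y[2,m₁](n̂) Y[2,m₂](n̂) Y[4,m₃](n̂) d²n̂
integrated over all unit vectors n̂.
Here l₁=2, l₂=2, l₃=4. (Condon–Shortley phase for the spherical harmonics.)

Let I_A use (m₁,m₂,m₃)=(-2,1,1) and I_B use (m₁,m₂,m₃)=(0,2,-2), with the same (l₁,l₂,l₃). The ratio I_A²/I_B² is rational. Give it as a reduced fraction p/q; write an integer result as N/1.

1/3

Shared (l₁,l₂,l₃)=(2,2,4): N and (l;000)² cancel in I_A²/I_B².
A: Δ = 0!·4!·4!/9! = 1/630; Racah Σ t=0..0: t=0:+1/144 = 1/144; ⇒ 3j(2 2 4; -2 1 1)² = 1/126, sgn -1
B: Δ = 0!·4!·4!/9! = 1/630; Racah Σ t=0..0: t=0:+1/96 = 1/96; ⇒ 3j(2 2 4; 0 2 -2)² = 1/42, sgn +1
I_A²/I_B² = (1/126)/(1/42) = 1/3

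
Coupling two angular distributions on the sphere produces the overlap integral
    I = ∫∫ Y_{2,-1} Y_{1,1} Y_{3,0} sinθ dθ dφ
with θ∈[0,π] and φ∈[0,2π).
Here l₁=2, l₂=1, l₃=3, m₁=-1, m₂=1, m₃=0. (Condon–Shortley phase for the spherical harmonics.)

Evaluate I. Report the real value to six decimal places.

0.143048

Rules hold: Σm=0, L=6 even, 1≤3≤3.
N = 5·3·7 = 105
Δ = 0!·4!·2!/7! = 1/105
Racah Σ t=0..0: t=0:+1/4 = 1/4
⇒ 3j(2 1 3; 0 0 0)² = 3/35, sgn -1
Racah Σ t=0..0: t=0:+1/12 = 1/12
⇒ 3j(2 1 3; -1 1 0)² = 1/35, sgn -1
4πI² = N·(3j₀)²·(3jₘ)² = 9/35
I = +1·√(0.257143/4π) = 0.14304817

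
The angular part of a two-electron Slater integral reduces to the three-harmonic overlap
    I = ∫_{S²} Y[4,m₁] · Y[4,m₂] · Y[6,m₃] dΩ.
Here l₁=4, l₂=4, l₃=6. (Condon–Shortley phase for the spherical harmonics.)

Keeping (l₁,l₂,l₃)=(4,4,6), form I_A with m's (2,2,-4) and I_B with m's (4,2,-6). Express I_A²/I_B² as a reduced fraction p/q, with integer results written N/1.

l's match ⇒ only the (l;m) 3-j factors differ between A and B.
A: triangle coeff Δ(4,4,6) = 1/1261260; Σ_t [0,2]: t=0:+1/69120 t=1:−1/14400 t=2:+1/69120 = -7/172800; (3j)²=14/715 [(4 4 6; 2 2 -4)], sign=-1
B: triangle coeff Δ(4,4,6) = 1/1261260; Σ_t [0,0]: t=0:+1/1036800 = 1/1036800; (3j)²=4/195 [(4 4 6; 4 2 -6)], sign=+1
I_A²/I_B² = (14/715)/(4/195) = 21/22

21/22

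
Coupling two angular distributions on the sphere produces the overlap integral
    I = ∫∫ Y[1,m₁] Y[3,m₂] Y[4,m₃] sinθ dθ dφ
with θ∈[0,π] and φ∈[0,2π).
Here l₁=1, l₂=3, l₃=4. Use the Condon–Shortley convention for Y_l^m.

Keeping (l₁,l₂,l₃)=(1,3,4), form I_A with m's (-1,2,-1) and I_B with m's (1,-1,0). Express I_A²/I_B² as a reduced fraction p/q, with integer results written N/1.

Same 1,3,4: normalisation and zero-m 3j drop out of the ratio.
A: Δ: 0! 2! 6! / 9! → 1/252; sum: t=0:+1/240 = 1/240; 3j²(1 3 4; -1 2 -1) = Δ·Π!·Σ² = 1/84  (sign -1)
B: Δ: 0! 2! 6! / 9! → 1/252; sum: t=0:+1/96 = 1/96; 3j²(1 3 4; 1 -1 0) = Δ·Π!·Σ² = 1/42  (sign +1)
I_A²/I_B² = (1/84)/(1/42) = 1/2

1/2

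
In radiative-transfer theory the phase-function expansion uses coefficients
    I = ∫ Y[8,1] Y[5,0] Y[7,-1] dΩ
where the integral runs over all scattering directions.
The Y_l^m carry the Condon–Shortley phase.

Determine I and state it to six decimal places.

-0.089859

Checks pass: Σm=0; 20 even; l₃=7∈[3,13].
(2·8+1)(2·5+1)(2·7+1) = 2805
Δ: 6! 10! 4! / 21! → 1/814773960
sum: t=1:−1/87091200 t=2:+1/4976640 t=3:−1/2073600 t=4:+1/4976640 t=5:−1/87091200 = -1/9676800
3j²(8 5 7; 0 0 0) = Δ·Π!·Σ² = 360/46189  (sign +1)
sum: t=1:−1/49766400 t=2:+1/4147200 t=3:−1/2488320 t=4:+1/8709120 t=5:−1/232243200 = -7/99532800
3j²(8 5 7; 1 0 -1) = Δ·Π!·Σ² = 1715/369512  (sign -1)
combine: 4πI² = 2805·360/46189·1715/369512 = 1157625/11408683
take √, sign -1: I = -0.08985893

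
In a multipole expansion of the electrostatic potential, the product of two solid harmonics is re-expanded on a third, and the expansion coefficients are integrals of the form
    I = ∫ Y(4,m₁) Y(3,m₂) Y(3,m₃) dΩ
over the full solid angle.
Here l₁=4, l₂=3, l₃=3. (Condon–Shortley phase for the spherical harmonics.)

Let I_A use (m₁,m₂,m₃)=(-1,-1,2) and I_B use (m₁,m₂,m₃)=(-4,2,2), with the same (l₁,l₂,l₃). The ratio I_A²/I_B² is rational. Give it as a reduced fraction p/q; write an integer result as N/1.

Same 4,3,3: normalisation and zero-m 3j drop out of the ratio.
A: Δ: 4! 4! 2! / 11! → 1/34650; sum: t=1:−1/144 t=2:+1/48 = 1/72; 3j²(4 3 3; -1 -1 2) = Δ·Π!·Σ² = 16/693  (sign -1)
B: Δ: 4! 4! 2! / 11! → 1/34650; sum: t=4:+1/576 = 1/576; 3j²(4 3 3; -4 2 2) = Δ·Π!·Σ² = 5/99  (sign -1)
I_A²/I_B² = (16/693)/(5/99) = 16/35

16/35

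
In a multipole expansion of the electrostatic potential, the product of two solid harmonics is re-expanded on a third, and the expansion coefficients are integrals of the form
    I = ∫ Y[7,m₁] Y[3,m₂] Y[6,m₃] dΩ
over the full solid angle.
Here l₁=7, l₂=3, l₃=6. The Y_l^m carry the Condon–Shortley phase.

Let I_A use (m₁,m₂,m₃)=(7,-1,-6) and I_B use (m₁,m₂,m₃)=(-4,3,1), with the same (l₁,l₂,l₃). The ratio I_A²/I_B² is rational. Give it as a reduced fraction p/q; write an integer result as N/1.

l's match ⇒ only the (l;m) 3-j factors differ between A and B.
A: triangle coeff Δ(7,3,6) = 1/2042040; Σ_t [0,0]: t=0:+1/174182400 = 1/174182400; (3j)²=11/340 [(7 3 6; 7 -1 -6)], sign=+1
B: triangle coeff Δ(7,3,6) = 1/2042040; Σ_t [4,4]: t=4:+1/1451520 = 1/1451520; (3j)²=75/3094 [(7 3 6; -4 3 1)], sign=-1
I_A²/I_B² = (11/340)/(75/3094) = 1001/750

1001/750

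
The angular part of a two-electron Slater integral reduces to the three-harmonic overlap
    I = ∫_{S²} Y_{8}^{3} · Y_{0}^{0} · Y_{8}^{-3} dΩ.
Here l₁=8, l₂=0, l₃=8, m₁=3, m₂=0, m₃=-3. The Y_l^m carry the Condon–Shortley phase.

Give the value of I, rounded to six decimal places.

-0.282095

m-sum 0 ✓  L=16 even ✓  8≤8≤8 ✓
Π(2lᵢ+1) = 17×1×17 = 289
triangle coeff Δ(8,0,8) = 1/17
Σ_t [0,0]: t=0:+1/1625702400 = 1/1625702400
(3j)²=1/17 [(8 0 8; 0 0 0)], sign=+1
Σ_t [0,0]: t=0:+1/4790016000 = 1/4790016000
(3j)²=1/17 [(8 0 8; 3 0 -3)], sign=-1
⇒ 4πI² = 1/1
I = (-1)√(1/1/(4π)) = -0.28209479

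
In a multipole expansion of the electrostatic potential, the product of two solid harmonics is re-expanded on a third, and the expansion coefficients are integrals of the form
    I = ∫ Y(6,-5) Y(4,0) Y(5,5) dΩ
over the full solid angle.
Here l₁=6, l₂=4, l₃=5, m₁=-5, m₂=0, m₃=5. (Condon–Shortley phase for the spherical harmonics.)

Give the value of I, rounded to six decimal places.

L=15 odd ⇒ parity kills the (l;000) factor ⇒ I = 0

0.000000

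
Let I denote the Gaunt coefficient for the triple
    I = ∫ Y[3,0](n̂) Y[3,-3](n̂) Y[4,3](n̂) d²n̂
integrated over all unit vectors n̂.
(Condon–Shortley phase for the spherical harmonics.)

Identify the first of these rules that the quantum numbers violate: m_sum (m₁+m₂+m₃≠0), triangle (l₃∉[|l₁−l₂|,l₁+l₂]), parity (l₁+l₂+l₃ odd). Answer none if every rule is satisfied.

none

Σmᵢ = 0  ✓
l₃∈[|l₁−l₂|,l₁+l₂]=[0,6], have l₃=4  ✓
Σlᵢ = 10 ⇒ even  ✓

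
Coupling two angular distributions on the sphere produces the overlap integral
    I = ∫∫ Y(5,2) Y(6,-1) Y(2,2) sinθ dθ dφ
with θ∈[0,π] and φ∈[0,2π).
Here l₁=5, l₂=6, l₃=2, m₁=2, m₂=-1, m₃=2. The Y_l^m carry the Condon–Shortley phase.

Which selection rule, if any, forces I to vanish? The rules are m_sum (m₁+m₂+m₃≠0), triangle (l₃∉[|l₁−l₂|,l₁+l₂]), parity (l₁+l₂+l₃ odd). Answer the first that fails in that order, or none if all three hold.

m_sum

azimuthal sum: 2 − 1 + 2 = 3  ✗
1 ≤ 2 ≤ 11 (triangle on l)
L = 5 + 6 + 2 = 13 (odd)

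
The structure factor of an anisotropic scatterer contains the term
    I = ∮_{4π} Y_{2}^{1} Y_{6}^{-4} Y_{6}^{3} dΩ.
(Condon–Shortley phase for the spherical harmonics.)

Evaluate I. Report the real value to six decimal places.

0.179515

Rules hold: Σm=0, L=14 even, 4≤6≤8.
N = 5·13·13 = 845
Δ = 2!·2!·10!/15! = 1/90090
Racah Σ t=0..2: t=0:+1/69120 t=1:−1/14400 t=2:+1/69120 = -7/172800
⇒ 3j(2 6 6; 0 0 0)² = 14/715, sgn -1
Racah Σ t=0..1: t=0:+1/161280 t=1:−1/725760 = 1/207360
⇒ 3j(2 6 6; 1 -4 3)² = 7/286, sgn -1
4πI² = N·(3j₀)²·(3jₘ)² = 49/121
I = +1·√(0.404959/4π) = 0.17951487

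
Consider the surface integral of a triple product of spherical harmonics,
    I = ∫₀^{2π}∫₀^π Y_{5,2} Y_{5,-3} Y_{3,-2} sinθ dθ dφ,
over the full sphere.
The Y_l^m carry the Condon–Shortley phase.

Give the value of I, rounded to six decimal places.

0.000000

Σmᵢ = -3 ≠ 0, so the φ-integral vanishes; I = 0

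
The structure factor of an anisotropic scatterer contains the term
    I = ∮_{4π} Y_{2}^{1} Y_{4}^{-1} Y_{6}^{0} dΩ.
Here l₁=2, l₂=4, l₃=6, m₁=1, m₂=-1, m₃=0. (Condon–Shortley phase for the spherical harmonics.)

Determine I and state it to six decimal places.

0.174223

Rules hold: Σm=0, L=12 even, 2≤6≤6.
N = 5·9·13 = 585
Δ = 0!·4!·8!/13! = 1/6435
Racah Σ t=0..0: t=0:+1/2304 = 1/2304
⇒ 3j(2 4 6; 0 0 0)² = 5/143, sgn +1
Racah Σ t=0..0: t=0:+1/4320 = 1/4320
⇒ 3j(2 4 6; 1 -1 0)² = 8/429, sgn +1
4πI² = N·(3j₀)²·(3jₘ)² = 600/1573
I = +1·√(0.381437/4π) = 0.17422334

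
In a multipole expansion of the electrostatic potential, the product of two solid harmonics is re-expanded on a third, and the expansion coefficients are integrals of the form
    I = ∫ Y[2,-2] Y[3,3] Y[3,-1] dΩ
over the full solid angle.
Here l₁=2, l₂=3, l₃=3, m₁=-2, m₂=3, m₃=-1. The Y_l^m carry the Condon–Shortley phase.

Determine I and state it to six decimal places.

Checks pass: Σm=0; 8 even; l₃=3∈[1,5].
(2·2+1)(2·3+1)(2·3+1) = 245
Δ: 2! 2! 4! / 9! → 1/3780
sum: t=0:+1/24 t=1:−1/4 t=2:+1/24 = -1/6
3j²(2 3 3; 0 0 0) = Δ·Π!·Σ² = 4/105  (sign +1)
sum: t=2:+1/96 = 1/96
3j²(2 3 3; -2 3 -1) = Δ·Π!·Σ² = 1/42  (sign +1)
combine: 4πI² = 245·4/105·1/42 = 2/9
take √, sign +1: I = 0.13298076

0.132981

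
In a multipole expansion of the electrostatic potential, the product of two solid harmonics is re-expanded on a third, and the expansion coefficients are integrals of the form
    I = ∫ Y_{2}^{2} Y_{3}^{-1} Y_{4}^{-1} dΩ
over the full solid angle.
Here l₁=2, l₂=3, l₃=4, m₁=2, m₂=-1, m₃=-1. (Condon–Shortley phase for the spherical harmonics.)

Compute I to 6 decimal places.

l₁+l₂+l₃=9 is odd: 3j(l;000)=0 ⇒ I=0

0.000000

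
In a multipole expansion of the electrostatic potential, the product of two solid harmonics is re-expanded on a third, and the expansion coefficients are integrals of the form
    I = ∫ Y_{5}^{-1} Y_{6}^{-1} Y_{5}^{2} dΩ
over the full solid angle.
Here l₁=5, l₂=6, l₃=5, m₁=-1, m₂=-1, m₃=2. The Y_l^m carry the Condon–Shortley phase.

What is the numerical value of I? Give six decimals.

Checks pass: Σm=0; 16 even; l₃=5∈[1,11].
(2·5+1)(2·6+1)(2·5+1) = 1573
Δ: 6! 4! 6! / 17! → 1/28588560
sum: t=1:−1/345600 t=2:+1/13824 t=3:−1/5184 t=4:+1/13824 t=5:−1/345600 = -7/129600
3j²(5 6 5; 0 0 0) = Δ·Π!·Σ² = 80/7293  (sign +1)
sum: t=2:+1/41472 t=3:−1/10368 t=4:+1/23040 t=5:−1/518400 = -1/32400
3j²(5 6 5; -1 -1 2) = Δ·Π!·Σ² = 128/12155  (sign +1)
combine: 4πI² = 1573·80/7293·128/12155 = 2048/11271
take √, sign +1: I = 0.12024827

0.120248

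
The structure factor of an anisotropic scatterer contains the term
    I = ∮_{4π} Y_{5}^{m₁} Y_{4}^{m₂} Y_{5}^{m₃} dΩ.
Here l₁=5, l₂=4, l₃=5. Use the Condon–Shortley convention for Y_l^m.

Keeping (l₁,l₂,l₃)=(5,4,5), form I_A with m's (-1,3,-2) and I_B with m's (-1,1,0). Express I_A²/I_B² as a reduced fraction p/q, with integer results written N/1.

Shared (l₁,l₂,l₃)=(5,4,5): N and (l;000)² cancel in I_A²/I_B².
A: Δ = 4!·6!·4!/15! = 1/3153150; Racah Σ t=3..4: t=3:−1/5184 t=4:+1/6912 = -1/20736; ⇒ 3j(5 4 5; -1 3 -2)² = 5/2574, sgn +1
B: Δ = 4!·6!·4!/15! = 1/3153150; Racah Σ t=1..4: t=1:−1/17280 t=2:+1/1152 t=3:−1/864 t=4:+1/6912 = -7/34560; ⇒ 3j(5 4 5; -1 1 0)² = 1/429, sgn +1
I_A²/I_B² = (5/2574)/(1/429) = 5/6

5/6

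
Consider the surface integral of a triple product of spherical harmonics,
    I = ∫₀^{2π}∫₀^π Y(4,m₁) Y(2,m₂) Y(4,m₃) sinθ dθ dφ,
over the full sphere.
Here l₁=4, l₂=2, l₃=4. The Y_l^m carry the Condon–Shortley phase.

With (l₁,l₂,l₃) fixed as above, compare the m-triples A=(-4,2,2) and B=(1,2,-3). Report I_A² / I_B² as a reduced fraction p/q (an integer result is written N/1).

4/9

l's match ⇒ only the (l;m) 3-j factors differ between A and B.
A: triangle coeff Δ(4,2,4) = 1/13860; Σ_t [2,2]: t=2:+1/2880 = 1/2880; (3j)²=2/165 [(4 2 4; -4 2 2)], sign=+1
B: triangle coeff Δ(4,2,4) = 1/13860; Σ_t [2,2]: t=2:+1/480 = 1/480; (3j)²=3/110 [(4 2 4; 1 2 -3)], sign=-1
I_A²/I_B² = (2/165)/(3/110) = 4/9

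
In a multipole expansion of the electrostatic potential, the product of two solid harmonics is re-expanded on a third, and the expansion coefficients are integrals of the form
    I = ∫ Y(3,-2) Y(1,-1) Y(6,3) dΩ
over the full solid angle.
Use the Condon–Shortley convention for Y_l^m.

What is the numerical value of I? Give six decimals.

|3−1|≤6≤3+1 violated ⇒ I = 0

0.000000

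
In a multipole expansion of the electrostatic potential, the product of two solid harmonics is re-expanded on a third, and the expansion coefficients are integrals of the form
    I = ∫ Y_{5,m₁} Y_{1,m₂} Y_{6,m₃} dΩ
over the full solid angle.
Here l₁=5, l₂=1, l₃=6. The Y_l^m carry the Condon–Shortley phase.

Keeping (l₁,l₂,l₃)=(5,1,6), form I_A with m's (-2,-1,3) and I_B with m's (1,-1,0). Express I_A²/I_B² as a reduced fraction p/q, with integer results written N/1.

l's match ⇒ only the (l;m) 3-j factors differ between A and B.
A: triangle coeff Δ(5,1,6) = 1/858; Σ_t [0,0]: t=0:+1/60480 = 1/60480; (3j)²=6/143 [(5 1 6; -2 -1 3)], sign=-1
B: triangle coeff Δ(5,1,6) = 1/858; Σ_t [0,0]: t=0:+1/34560 = 1/34560; (3j)²=5/286 [(5 1 6; 1 -1 0)], sign=+1
I_A²/I_B² = (6/143)/(5/286) = 12/5

12/5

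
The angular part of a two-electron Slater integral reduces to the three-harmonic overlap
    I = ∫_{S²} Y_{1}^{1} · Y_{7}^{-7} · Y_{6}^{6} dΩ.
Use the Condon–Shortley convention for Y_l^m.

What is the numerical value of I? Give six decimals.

-0.333779

m-sum 0 ✓  L=14 even ✓  6≤6≤8 ✓
Π(2lᵢ+1) = 3×15×13 = 585
triangle coeff Δ(1,7,6) = 1/1365
Σ_t [1,1]: t=1:−1/518400 = -1/518400
(3j)²=7/195 [(1 7 6; 0 0 0)], sign=-1
Σ_t [0,0]: t=0:+1/958003200 = 1/958003200
(3j)²=1/15 [(1 7 6; 1 -7 6)], sign=+1
⇒ 4πI² = 7/5
I = (-1)√(7/5/(4π)) = -0.33377906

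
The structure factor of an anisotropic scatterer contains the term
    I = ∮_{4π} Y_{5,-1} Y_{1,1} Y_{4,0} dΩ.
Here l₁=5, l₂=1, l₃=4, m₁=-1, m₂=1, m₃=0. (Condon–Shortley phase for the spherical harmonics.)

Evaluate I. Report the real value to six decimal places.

Rules hold: Σm=0, L=10 even, 4≤4≤6.
N = 11·3·9 = 297
Δ = 2!·8!·0!/11! = 1/495
Racah Σ t=1..1: t=1:−1/576 = -1/576
⇒ 3j(5 1 4; 0 0 0)² = 5/99, sgn -1
Racah Σ t=2..2: t=2:+1/1152 = 1/1152
⇒ 3j(5 1 4; -1 1 0)² = 1/33, sgn +1
4πI² = N·(3j₀)²·(3jₘ)² = 5/11
I = -1·√(0.454545/4π) = -0.19018827

-0.190188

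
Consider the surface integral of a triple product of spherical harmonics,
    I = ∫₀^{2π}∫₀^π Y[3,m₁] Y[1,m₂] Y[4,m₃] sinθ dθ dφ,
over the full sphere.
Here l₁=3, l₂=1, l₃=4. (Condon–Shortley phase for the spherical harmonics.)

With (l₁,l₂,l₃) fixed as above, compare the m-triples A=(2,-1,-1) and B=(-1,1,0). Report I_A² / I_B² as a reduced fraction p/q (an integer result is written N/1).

1/2

Same 3,1,4: normalisation and zero-m 3j drop out of the ratio.
A: Δ: 0! 6! 2! / 9! → 1/252; sum: t=0:+1/240 = 1/240; 3j²(3 1 4; 2 -1 -1) = Δ·Π!·Σ² = 1/84  (sign -1)
B: Δ: 0! 6! 2! / 9! → 1/252; sum: t=0:+1/96 = 1/96; 3j²(3 1 4; -1 1 0) = Δ·Π!·Σ² = 1/42  (sign +1)
I_A²/I_B² = (1/84)/(1/42) = 1/2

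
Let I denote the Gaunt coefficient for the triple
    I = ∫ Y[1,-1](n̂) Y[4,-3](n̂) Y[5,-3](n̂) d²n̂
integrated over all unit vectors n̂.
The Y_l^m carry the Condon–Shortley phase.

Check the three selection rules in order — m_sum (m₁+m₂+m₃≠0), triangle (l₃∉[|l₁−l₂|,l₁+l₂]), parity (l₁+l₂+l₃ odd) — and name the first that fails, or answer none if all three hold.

m₁+m₂+m₃ = -1 − 3 − 3 = -7  ✗
triangle: |1−4|=3 ≤ l₃=5 ≤ 1+4=5
parity: l₁+l₂+l₃ = 10 is even

m_sum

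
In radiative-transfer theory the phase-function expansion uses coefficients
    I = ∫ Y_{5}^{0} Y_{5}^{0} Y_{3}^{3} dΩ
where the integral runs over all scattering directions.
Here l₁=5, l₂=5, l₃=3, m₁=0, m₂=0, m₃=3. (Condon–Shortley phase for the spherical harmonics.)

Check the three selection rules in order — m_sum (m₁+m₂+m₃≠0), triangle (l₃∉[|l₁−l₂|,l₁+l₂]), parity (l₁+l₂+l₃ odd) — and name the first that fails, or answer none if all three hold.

m_sum

Σmᵢ = 3  ✗
l₃∈[|l₁−l₂|,l₁+l₂]=[0,10], have l₃=3
Σlᵢ = 13 ⇒ odd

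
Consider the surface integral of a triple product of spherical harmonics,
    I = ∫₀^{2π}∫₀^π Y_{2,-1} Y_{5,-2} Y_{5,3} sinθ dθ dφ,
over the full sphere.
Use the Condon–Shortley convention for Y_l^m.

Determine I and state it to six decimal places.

-0.161739

m-sum 0 ✓  L=12 even ✓  3≤5≤7 ✓
Π(2lᵢ+1) = 5×11×11 = 605
triangle coeff Δ(2,5,5) = 1/38610
Σ_t [0,2]: t=0:+1/2880 t=1:−1/576 t=2:+1/2880 = -1/960
(3j)²=10/429 [(2 5 5; 0 0 0)], sign=+1
Σ_t [1,2]: t=1:−1/2880 t=2:+1/10080 = -1/4032
(3j)²=10/429 [(2 5 5; -1 -2 3)], sign=-1
⇒ 4πI² = 500/1521
I = (-1)√(500/1521/(4π)) = -0.16173926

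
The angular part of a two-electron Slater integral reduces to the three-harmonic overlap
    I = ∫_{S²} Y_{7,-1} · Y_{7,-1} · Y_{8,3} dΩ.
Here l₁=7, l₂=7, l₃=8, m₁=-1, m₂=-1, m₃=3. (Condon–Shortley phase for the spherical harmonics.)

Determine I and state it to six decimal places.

m-sum = -1 − 1 + 3 = 1 ≠ 0 ⇒ I = 0

0.000000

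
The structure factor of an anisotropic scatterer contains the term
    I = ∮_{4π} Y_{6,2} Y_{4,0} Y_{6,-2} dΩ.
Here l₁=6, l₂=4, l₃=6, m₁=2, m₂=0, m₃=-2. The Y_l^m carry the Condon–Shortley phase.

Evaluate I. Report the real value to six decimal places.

m-sum 0 ✓  L=16 even ✓  2≤6≤10 ✓
Π(2lᵢ+1) = 13×9×13 = 1521
triangle coeff Δ(6,4,6) = 1/15315300
Σ_t [0,4]: t=0:+1/829440 t=1:−1/25920 t=2:+1/9216 t=3:−1/25920 t=4:+1/829440 = 7/207360
(3j)²=28/2431 [(6 4 6; 0 0 0)], sign=+1
Σ_t [0,4]: t=0:+1/331776 t=1:−1/25920 t=2:+1/23040 t=3:−1/181440 t=4:+1/23224320 = 11/4644864
(3j)²=11/55692 [(6 4 6; 2 0 -2)], sign=+1
⇒ 4πI² = 1/289
I = (+1)√(1/289/(4π)) = 0.01659381

0.016594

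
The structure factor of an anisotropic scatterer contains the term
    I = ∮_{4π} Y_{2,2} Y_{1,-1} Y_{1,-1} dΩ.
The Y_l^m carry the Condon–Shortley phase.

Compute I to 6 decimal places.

Checks pass: Σm=0; 4 even; l₃=1∈[1,3].
(2·2+1)(2·1+1)(2·1+1) = 45
Δ: 2! 2! 0! / 5! → 1/30
sum: t=1:−1/1 = -1/1
3j²(2 1 1; 0 0 0) = Δ·Π!·Σ² = 2/15  (sign +1)
sum: t=0:+1/4 = 1/4
3j²(2 1 1; 2 -1 -1) = Δ·Π!·Σ² = 1/5  (sign +1)
combine: 4πI² = 45·2/15·1/5 = 6/5
take √, sign +1: I = 0.30901936

0.309019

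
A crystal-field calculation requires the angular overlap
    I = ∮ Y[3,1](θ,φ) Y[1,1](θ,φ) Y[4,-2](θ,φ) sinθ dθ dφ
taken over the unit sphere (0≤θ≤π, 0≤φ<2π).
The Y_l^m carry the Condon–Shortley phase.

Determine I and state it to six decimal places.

m-sum 0 ✓  L=8 even ✓  2≤4≤4 ✓
Π(2lᵢ+1) = 7×3×9 = 189
triangle coeff Δ(3,1,4) = 1/252
Σ_t [0,0]: t=0:+1/36 = 1/36
(3j)²=4/63 [(3 1 4; 0 0 0)], sign=+1
Σ_t [0,0]: t=0:+1/96 = 1/96
(3j)²=5/84 [(3 1 4; 1 1 -2)], sign=+1
⇒ 4πI² = 5/7
I = (+1)√(5/7/(4π)) = 0.23841361

0.238414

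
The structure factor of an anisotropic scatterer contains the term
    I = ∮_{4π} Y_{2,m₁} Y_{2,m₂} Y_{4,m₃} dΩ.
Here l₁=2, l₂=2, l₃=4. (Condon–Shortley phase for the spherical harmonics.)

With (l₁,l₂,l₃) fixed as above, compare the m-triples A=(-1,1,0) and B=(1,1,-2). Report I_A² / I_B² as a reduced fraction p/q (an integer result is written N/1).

Shared (l₁,l₂,l₃)=(2,2,4): N and (l;000)² cancel in I_A²/I_B².
A: Δ = 0!·4!·4!/9! = 1/630; Racah Σ t=0..0: t=0:+1/36 = 1/36; ⇒ 3j(2 2 4; -1 1 0)² = 8/315, sgn +1
B: Δ = 0!·4!·4!/9! = 1/630; Racah Σ t=0..0: t=0:+1/36 = 1/36; ⇒ 3j(2 2 4; 1 1 -2)² = 4/63, sgn +1
I_A²/I_B² = (8/315)/(4/63) = 2/5

2/5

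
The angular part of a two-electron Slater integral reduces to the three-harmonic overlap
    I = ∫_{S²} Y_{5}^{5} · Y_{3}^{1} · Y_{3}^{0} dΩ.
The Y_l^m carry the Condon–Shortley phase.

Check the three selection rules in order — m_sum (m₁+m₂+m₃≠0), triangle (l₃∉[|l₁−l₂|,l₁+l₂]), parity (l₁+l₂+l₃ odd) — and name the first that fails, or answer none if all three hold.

azimuthal sum: 5 + 1 + 0 = 6  ✗
2 ≤ 3 ≤ 8 (triangle on l)
L = 5 + 3 + 3 = 11 (odd)

m_sum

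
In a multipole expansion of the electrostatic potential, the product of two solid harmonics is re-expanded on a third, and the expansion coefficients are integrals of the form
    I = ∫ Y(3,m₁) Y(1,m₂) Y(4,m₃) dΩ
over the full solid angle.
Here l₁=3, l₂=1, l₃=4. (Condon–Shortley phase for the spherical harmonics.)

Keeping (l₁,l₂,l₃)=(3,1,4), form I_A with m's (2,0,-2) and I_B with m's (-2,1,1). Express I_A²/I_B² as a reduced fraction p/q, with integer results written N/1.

4/1

Shared (l₁,l₂,l₃)=(3,1,4): N and (l;000)² cancel in I_A²/I_B².
A: Δ = 0!·6!·2!/9! = 1/252; Racah Σ t=0..0: t=0:+1/120 = 1/120; ⇒ 3j(3 1 4; 2 0 -2)² = 1/21, sgn +1
B: Δ = 0!·6!·2!/9! = 1/252; Racah Σ t=0..0: t=0:+1/240 = 1/240; ⇒ 3j(3 1 4; -2 1 1)² = 1/84, sgn -1
I_A²/I_B² = (1/21)/(1/84) = 4/1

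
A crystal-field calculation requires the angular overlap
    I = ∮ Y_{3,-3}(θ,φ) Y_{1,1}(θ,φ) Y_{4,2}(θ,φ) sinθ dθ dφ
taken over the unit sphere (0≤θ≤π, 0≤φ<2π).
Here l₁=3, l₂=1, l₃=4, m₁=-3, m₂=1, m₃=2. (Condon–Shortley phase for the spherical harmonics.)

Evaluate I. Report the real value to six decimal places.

0.061558

Checks pass: Σm=0; 8 even; l₃=4∈[2,4].
(2·3+1)(2·1+1)(2·4+1) = 189
Δ: 0! 6! 2! / 9! → 1/252
sum: t=0:+1/36 = 1/36
3j²(3 1 4; 0 0 0) = Δ·Π!·Σ² = 4/63  (sign +1)
sum: t=0:+1/1440 = 1/1440
3j²(3 1 4; -3 1 2) = Δ·Π!·Σ² = 1/252  (sign +1)
combine: 4πI² = 189·4/63·1/252 = 1/21
take √, sign +1: I = 0.06155813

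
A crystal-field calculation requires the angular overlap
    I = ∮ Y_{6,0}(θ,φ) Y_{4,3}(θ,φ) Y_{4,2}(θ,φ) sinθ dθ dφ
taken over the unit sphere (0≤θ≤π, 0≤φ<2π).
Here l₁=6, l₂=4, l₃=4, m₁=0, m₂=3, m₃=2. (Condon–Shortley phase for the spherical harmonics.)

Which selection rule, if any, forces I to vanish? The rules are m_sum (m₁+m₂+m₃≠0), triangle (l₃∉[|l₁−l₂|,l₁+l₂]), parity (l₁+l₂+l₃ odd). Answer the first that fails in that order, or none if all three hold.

m_sum

m₁+m₂+m₃ = 0 + 3 + 2 = 5  ✗
triangle: |6−4|=2 ≤ l₃=4 ≤ 6+4=10
parity: l₁+l₂+l₃ = 14 is even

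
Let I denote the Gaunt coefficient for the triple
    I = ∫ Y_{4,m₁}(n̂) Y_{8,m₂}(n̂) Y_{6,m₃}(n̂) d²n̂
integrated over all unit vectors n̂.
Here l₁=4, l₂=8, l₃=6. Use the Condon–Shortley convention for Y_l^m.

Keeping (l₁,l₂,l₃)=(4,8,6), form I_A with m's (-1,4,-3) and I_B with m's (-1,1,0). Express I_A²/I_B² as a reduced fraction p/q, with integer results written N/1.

20339/18375

Same 4,8,6: normalisation and zero-m 3j drop out of the ratio.
A: Δ: 6! 2! 10! / 19! → 1/23279256; sum: t=3:−1/26127360 t=4:+1/3870720 t=5:−1/7257600 = 43/522547200; 3j²(4 8 6; -1 4 -3) = Δ·Π!·Σ² = 1849/352716  (sign -1)
B: Δ: 6! 2! 10! / 19! → 1/23279256; sum: t=3:−1/1244160 t=4:+1/691200 t=5:−1/4147200 = 1/2488320; 3j²(4 8 6; -1 1 0) = Δ·Π!·Σ² = 875/184756  (sign +1)
I_A²/I_B² = (1849/352716)/(875/184756) = 20339/18375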